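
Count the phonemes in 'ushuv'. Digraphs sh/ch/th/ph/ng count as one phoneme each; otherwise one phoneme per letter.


Parsing 'ushuv' greedily, digraphs first:
  'u' -> vowel phoneme (phonemes so far: 1)
  'sh' -> digraph (1 consonant phoneme) (phonemes so far: 2)
  'u' -> vowel phoneme (phonemes so far: 3)
  'v' -> consonant phoneme (phonemes so far: 4)
Total phonemes: 4

4


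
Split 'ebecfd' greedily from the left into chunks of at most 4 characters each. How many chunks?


'ebecfd' has 6 characters.
Chunking with max size 4:
  Chunk 1: 'ebec' (positions 0-3)
  Chunk 2: 'fd' (positions 4-5)
Total chunks: ceil(6 / 4) = 2

2


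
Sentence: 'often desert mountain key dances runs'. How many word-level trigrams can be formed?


Word trigrams from [6] words:
  Trigram 1: (often desert mountain)
  Trigram 2: (desert mountain key)
  Trigram 3: (mountain key dances)
  Trigram 4: (key dances runs)
Total word trigrams: 6 - 2 = 4

4


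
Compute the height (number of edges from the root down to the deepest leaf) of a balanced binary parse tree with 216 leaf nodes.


In a balanced binary tree with n leaves the deepest leaf is ceil(log2(n)) edges below the root.
log2(216) = 7.7549
ceil(7.7549) = 8
height (edges) = 8

8


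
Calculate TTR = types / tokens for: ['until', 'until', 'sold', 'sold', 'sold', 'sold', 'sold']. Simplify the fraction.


Tokens: 7
Unique types: ('sold', 'until') = 2
TTR = 2/7
Already in lowest terms.

2/7


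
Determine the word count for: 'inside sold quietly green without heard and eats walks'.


Counting words by splitting on spaces:
  Word 1: 'inside'
  Word 2: 'sold'
  Word 3: 'quietly'
  Word 4: 'green'
  Word 5: 'without'
  Word 6: 'heard'
  Word 7: 'and'
  Word 8: 'eats'
  Word 9: 'walks'
Total words: 9

9


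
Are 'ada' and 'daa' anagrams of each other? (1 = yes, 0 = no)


Sort characters of 'ada': 'aad'
Sort characters of 'daa': 'aad'
Sorted forms match -> they ARE anagrams
Result: 1

1


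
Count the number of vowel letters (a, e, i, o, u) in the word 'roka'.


Scanning each character of 'roka':
  Position 1: 'r' -> consonant (running count: 0)
  Position 2: 'o' -> vowel (running count: 1)
  Position 3: 'k' -> consonant (running count: 1)
  Position 4: 'a' -> vowel (running count: 2)
Total vowels: 2

2


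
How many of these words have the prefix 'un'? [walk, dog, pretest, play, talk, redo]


Checking each word for prefix 'un':
  'walk' -> no (count: 0)
  'dog' -> no (count: 0)
  'pretest' -> no (count: 0)
  'play' -> no (count: 0)
  'talk' -> no (count: 0)
  'redo' -> no (count: 0)
Total with prefix 'un': 0

0


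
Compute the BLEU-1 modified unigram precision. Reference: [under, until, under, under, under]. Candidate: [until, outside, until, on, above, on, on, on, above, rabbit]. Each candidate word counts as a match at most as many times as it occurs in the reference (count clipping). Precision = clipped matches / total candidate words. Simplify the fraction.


Reference word counts: {'under': 4, 'until': 1}
Checking each candidate word (with clipping):
  'until' -> in reference (ref count 1, used 1/1) -> match (matches: 1)
  'outside' -> not in reference -> no match (matches: 1)
  'until' -> ref count 1 already used up (1/1) -> clipped, no match (matches: 1)
  'on' -> not in reference -> no match (matches: 1)
  'above' -> not in reference -> no match (matches: 1)
  'on' -> not in reference -> no match (matches: 1)
  'on' -> not in reference -> no match (matches: 1)
  'on' -> not in reference -> no match (matches: 1)
  'above' -> not in reference -> no match (matches: 1)
  'rabbit' -> not in reference -> no match (matches: 1)
Clipped matches: 1, Candidate length: 10
Precision = 1/10

1/10


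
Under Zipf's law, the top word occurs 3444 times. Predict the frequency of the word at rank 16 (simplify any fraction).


Zipf's law: freq(rank) = f1 / rank
f1 = 3444, rank = 16
freq = 3444 / 16
GCD(3444, 16) = 4
Simplified: 861/4

861/4


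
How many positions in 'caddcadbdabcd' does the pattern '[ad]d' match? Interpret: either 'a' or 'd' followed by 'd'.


Pattern: [ad]d means either 'a' or 'd' followed by 'd'.
Scanning 'caddcadbdabcd' position-by-position:
  Pos 0: window 'ca' -> no
  Pos 1: window 'ad' -> MATCH
  Pos 2: window 'dd' -> MATCH
  Pos 3: window 'dc' -> no
  Pos 4: window 'ca' -> no
  Pos 5: window 'ad' -> MATCH
  Pos 6: window 'db' -> no
  Pos 7: window 'bd' -> no
  Pos 8: window 'da' -> no
  Pos 9: window 'ab' -> no
  Pos 10: window 'bc' -> no
  Pos 11: window 'cd' -> no
  Pos 12: window 'd' -> no
Total matches: 3

3


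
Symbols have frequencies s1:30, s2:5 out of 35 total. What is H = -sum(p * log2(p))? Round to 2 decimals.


Computing entropy H = -sum(p_i * log2(p_i)):
  s1: p = 30/35 = 0.8571, -p*log2(p) = 0.1906
  s2: p = 5/35 = 0.1429, -p*log2(p) = 0.4011
H = sum of terms = 0.5917
Rounded to 2 decimals: 0.59

0.59


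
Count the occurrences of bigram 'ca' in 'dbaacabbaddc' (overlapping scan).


Scanning 'dbaacabbaddc' for bigram 'ca':
  Position 0: 'db' -> no
  Position 1: 'ba' -> no
  Position 2: 'aa' -> no
  Position 3: 'ac' -> no
  Position 4: 'ca' -> MATCH
  Position 5: 'ab' -> no
  Position 6: 'bb' -> no
  Position 7: 'ba' -> no
  Position 8: 'ad' -> no
  Position 9: 'dd' -> no
  Position 10: 'dc' -> no
Total matches: 1

1


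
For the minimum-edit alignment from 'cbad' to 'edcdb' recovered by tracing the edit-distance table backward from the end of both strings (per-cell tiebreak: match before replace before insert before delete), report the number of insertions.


Edit distance = 4. Backtracking from cell (4, 5) with preference match > replace > insert > delete,
then listing the resulting alignment 'cbad' -> 'edcdb' left to right:
  Step 1: replace c->e
  Step 2: replace b->d
  Step 3: replace a->c
  Step 4: keep 'd'
  Step 5: insert 'b' [insertion #1]
Total insertions: 1

1


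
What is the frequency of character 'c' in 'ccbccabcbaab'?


Scanning 'ccbccabcbaab' for 'c':
  Position 0: 'c' -> MATCH (count: 1)
  Position 1: 'c' -> MATCH (count: 2)
  Position 3: 'c' -> MATCH (count: 3)
  Position 4: 'c' -> MATCH (count: 4)
  Position 7: 'c' -> MATCH (count: 5)
Total occurrences of 'c': 5

5


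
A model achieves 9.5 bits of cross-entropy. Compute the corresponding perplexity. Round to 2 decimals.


Perplexity formula: PP = 2^H
H = 9.5
PP = 2^9.5
Decompose: 2^9.5 = 2^9 * 2^0.5 = 2^9 * sqrt(2)
2^9 = 512, sqrt(2) ~ 1.4142136
PP ~ 512 * 1.4142136 = 724.0773632
Rounded to 2 decimals: 724.08

724.08


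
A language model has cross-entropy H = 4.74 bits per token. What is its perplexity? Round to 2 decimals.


Perplexity formula: PP = 2^H
H = 4.74
PP = 2^4.74
Decompose: 2^4.74 = 2^4 * 2^0.74
2^4 = 16, 2^0.74 ~ 1.6701758
PP ~ 16 * 1.6701758 = 26.7228128
Rounded to 2 decimals: 26.72

26.72


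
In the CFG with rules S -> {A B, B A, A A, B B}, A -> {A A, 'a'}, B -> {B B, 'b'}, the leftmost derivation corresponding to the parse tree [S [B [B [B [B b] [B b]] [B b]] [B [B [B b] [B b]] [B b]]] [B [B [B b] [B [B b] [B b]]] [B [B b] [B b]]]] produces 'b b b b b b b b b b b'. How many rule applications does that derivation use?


Every bracketed nonterminal node [X ...] in the tree is produced by exactly one rule application.
Reading the tree off as a leftmost derivation:
  Step 1: S  =>  B B   (applied S -> B B)
  Step 2: B B  =>  B B B   (applied B -> B B)
  Step 3: B B B  =>  B B B B   (applied B -> B B)
  Step 4: B B B B  =>  B B B B B   (applied B -> B B)
  Step 5: B B B B B  =>  b B B B B   (applied B -> b)
  Step 6: b B B B B  =>  b b B B B   (applied B -> b)
  Step 7: b b B B B  =>  b b b B B   (applied B -> b)
  Step 8: b b b B B  =>  b b b B B B   (applied B -> B B)
  Step 9: b b b B B B  =>  b b b B B B B   (applied B -> B B)
  Step 10: b b b B B B B  =>  b b b b B B B   (applied B -> b)
  Step 11: b b b b B B B  =>  b b b b b B B   (applied B -> b)
  Step 12: b b b b b B B  =>  b b b b b b B   (applied B -> b)
  Step 13: b b b b b b B  =>  b b b b b b B B   (applied B -> B B)
  Step 14: b b b b b b B B  =>  b b b b b b B B B   (applied B -> B B)
  Step 15: b b b b b b B B B  =>  b b b b b b b B B   (applied B -> b)
  Step 16: b b b b b b b B B  =>  b b b b b b b B B B   (applied B -> B B)
  Step 17: b b b b b b b B B B  =>  b b b b b b b b B B   (applied B -> b)
  Step 18: b b b b b b b b B B  =>  b b b b b b b b b B   (applied B -> b)
  Step 19: b b b b b b b b b B  =>  b b b b b b b b b B B   (applied B -> B B)
  Step 20: b b b b b b b b b B B  =>  b b b b b b b b b b B   (applied B -> b)
  Step 21: b b b b b b b b b b B  =>  b b b b b b b b b b b   (applied B -> b)
Final yield: b b b b b b b b b b b
Total rewrite steps: 21

21


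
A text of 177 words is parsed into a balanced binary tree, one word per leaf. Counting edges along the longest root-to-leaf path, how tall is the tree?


In a balanced binary tree with n leaves the deepest leaf is ceil(log2(n)) edges below the root.
log2(177) = 7.4676
ceil(7.4676) = 8
height (edges) = 8

8


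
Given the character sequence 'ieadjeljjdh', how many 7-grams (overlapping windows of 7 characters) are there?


String 'ieadjeljjdh' has length L = 11.
Number of overlapping n-grams = L - n + 1
Substituting: 11 - 7 + 1 = 5

5


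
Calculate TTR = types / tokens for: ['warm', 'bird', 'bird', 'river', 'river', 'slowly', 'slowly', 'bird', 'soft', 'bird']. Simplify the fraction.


Tokens: 10
Unique types: ('bird', 'river', 'slowly', 'soft', 'warm') = 5
TTR = 5/10
Simplify: divide both by 5 -> 1/2
TTR = 1/2

1/2


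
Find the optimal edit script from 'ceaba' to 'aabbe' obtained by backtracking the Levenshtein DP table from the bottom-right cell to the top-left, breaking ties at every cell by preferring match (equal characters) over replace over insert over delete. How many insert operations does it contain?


Edit distance = 4. Backtracking from cell (5, 5) with preference match > replace > insert > delete,
then listing the resulting alignment 'ceaba' -> 'aabbe' left to right:
  Step 1: replace c->a
  Step 2: replace e->a
  Step 3: replace a->b
  Step 4: keep 'b'
  Step 5: replace a->e
Total insertions: 0

0


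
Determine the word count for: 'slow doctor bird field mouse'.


Counting words by splitting on spaces:
  Word 1: 'slow'
  Word 2: 'doctor'
  Word 3: 'bird'
  Word 4: 'field'
  Word 5: 'mouse'
Total words: 5

5


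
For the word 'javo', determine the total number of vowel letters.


Scanning each character of 'javo':
  Position 1: 'j' -> consonant (running count: 0)
  Position 2: 'a' -> vowel (running count: 1)
  Position 3: 'v' -> consonant (running count: 1)
  Position 4: 'o' -> vowel (running count: 2)
Total vowels: 2

2


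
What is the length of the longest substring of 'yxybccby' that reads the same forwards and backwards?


Scanning 'yxybccby' for palindromic substrings.
Substring at positions 2-7: 'ybccby'.
Check: reverse('ybccby') = 'ybccby' -> palindrome confirmed.
Neighbouring characters ('x' / '-') break symmetry, so it cannot extend further.
No longer palindromic substring exists; longest length = 6

6


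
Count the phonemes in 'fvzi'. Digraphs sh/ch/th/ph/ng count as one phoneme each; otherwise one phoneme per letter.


Parsing 'fvzi' greedily, digraphs first:
  'f' -> consonant phoneme (phonemes so far: 1)
  'v' -> consonant phoneme (phonemes so far: 2)
  'z' -> consonant phoneme (phonemes so far: 3)
  'i' -> vowel phoneme (phonemes so far: 4)
Total phonemes: 4

4


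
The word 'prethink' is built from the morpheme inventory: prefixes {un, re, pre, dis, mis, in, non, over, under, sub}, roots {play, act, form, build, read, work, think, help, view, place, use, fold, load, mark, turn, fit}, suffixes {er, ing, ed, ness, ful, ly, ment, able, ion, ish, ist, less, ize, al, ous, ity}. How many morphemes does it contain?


Segmenting 'prethink' against the inventory:
  'pre' -> prefix (morpheme 1)
  'think' -> root (morpheme 2)
Total morphemes: 2

2


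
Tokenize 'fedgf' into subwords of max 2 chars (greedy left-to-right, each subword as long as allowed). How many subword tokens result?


'fedgf' has 5 characters.
Chunking with max size 2:
  Chunk 1: 'fe' (positions 0-1)
  Chunk 2: 'dg' (positions 2-3)
  Chunk 3: 'f' (positions 4-4)
Total chunks: ceil(5 / 2) = 3

3


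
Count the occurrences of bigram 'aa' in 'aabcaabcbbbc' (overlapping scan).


Scanning 'aabcaabcbbbc' for bigram 'aa':
  Position 0: 'aa' -> MATCH
  Position 1: 'ab' -> no
  Position 2: 'bc' -> no
  Position 3: 'ca' -> no
  Position 4: 'aa' -> MATCH
  Position 5: 'ab' -> no
  Position 6: 'bc' -> no
  Position 7: 'cb' -> no
  Position 8: 'bb' -> no
  Position 9: 'bb' -> no
  Position 10: 'bc' -> no
Total matches: 2

2


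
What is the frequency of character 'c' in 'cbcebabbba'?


Scanning 'cbcebabbba' for 'c':
  Position 0: 'c' -> MATCH (count: 1)
  Position 2: 'c' -> MATCH (count: 2)
Total occurrences of 'c': 2

2


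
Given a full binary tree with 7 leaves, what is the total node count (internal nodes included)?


Leaf nodes (terminals): 7
Internal nodes = n - 1 = 7 - 1 = 6
Total = leaves + internal = 7 + 6 = 13

13


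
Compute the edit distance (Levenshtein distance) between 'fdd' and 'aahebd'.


Building DP table for s1='fdd' (len 3) and s2='aahebd' (len 6):
       a  a  h  e  b  d
    0  1  2  3  4  5  6
  f 1  1  2  3  4  5  6
  d 2  2  2  3  4  5  5
  d 3  3  3  3  4  5  5
Edit distance = dp[3][6] = 5

5


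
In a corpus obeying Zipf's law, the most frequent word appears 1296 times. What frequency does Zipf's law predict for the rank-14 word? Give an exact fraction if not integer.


Zipf's law: freq(rank) = f1 / rank
f1 = 1296, rank = 14
freq = 1296 / 14
GCD(1296, 14) = 2
Simplified: 648/7

648/7


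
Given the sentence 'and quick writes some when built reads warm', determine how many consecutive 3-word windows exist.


Word trigrams from [8] words:
  Trigram 1: (and quick writes)
  Trigram 2: (quick writes some)
  Trigram 3: (writes some when)
  Trigram 4: (some when built)
  Trigram 5: (when built reads)
  Trigram 6: (built reads warm)
Total word trigrams: 8 - 2 = 6

6


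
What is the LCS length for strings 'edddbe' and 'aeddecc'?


DP table for LCS of 'edddbe' and 'aeddecc':
       a  e  d  d  e  c  c
    0  0  0  0  0  0  0  0
  e 0  0  1  1  1  1  1  1
  d 0  0  1  2  2  2  2  2
  d 0  0  1  2  3  3  3  3
  d 0  0  1  2  3  3  3  3
  b 0  0  1  2  3  3  3  3
  e 0  0  1  2  3  4  4  4
LCS: 'edde'
LCS length = 4

4


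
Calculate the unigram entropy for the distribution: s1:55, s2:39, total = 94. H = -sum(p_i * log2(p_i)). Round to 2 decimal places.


Computing entropy H = -sum(p_i * log2(p_i)):
  s1: p = 55/94 = 0.5851, -p*log2(p) = 0.4524
  s2: p = 39/94 = 0.4149, -p*log2(p) = 0.5266
H = sum of terms = 0.9790
Rounded to 2 decimals: 0.98

0.98


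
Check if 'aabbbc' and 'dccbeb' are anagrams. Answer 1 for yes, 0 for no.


Sort characters of 'aabbbc': 'aabbbc'
Sort characters of 'dccbeb': 'bbccde'
Sorted forms differ -> they are NOT anagrams
Result: 0

0


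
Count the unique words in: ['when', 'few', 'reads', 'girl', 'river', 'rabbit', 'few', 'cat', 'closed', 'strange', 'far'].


Listing all tokens and tracking unique types:
  Token 1: 'when' -> NEW (unique so far: 1)
  Token 2: 'few' -> NEW (unique so far: 2)
  Token 3: 'reads' -> NEW (unique so far: 3)
  Token 4: 'girl' -> NEW (unique so far: 4)
  Token 5: 'river' -> NEW (unique so far: 5)
  Token 6: 'rabbit' -> NEW (unique so far: 6)
  Token 7: 'few' -> duplicate (unique so far: 6)
  Token 8: 'cat' -> NEW (unique so far: 7)
  Token 9: 'closed' -> NEW (unique so far: 8)
  Token 10: 'strange' -> NEW (unique so far: 9)
  Token 11: 'far' -> NEW (unique so far: 10)
Unique types: ('cat', 'closed', 'far', 'few', 'girl', 'rabbit', 'reads', 'river', 'strange', 'when')
Vocabulary size: 10

10


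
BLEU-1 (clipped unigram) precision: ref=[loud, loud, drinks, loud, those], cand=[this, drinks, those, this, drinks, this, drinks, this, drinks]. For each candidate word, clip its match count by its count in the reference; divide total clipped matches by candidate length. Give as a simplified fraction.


Reference word counts: {'drinks': 1, 'loud': 3, 'those': 1}
Checking each candidate word (with clipping):
  'this' -> not in reference -> no match (matches: 0)
  'drinks' -> in reference (ref count 1, used 1/1) -> match (matches: 1)
  'those' -> in reference (ref count 1, used 1/1) -> match (matches: 2)
  'this' -> not in reference -> no match (matches: 2)
  'drinks' -> ref count 1 already used up (1/1) -> clipped, no match (matches: 2)
  'this' -> not in reference -> no match (matches: 2)
  'drinks' -> ref count 1 already used up (1/1) -> clipped, no match (matches: 2)
  'this' -> not in reference -> no match (matches: 2)
  'drinks' -> ref count 1 already used up (1/1) -> clipped, no match (matches: 2)
Clipped matches: 2, Candidate length: 9
Precision = 2/9

2/9


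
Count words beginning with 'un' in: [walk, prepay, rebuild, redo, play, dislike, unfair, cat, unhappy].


Checking each word for prefix 'un':
  'walk' -> no (count: 0)
  'prepay' -> no (count: 0)
  'rebuild' -> no (count: 0)
  'redo' -> no (count: 0)
  'play' -> no (count: 0)
  'dislike' -> no (count: 0)
  'unfair' -> YES, starts with 'un' (count: 1)
  'cat' -> no (count: 1)
  'unhappy' -> YES, starts with 'un' (count: 2)
Total with prefix 'un': 2

2


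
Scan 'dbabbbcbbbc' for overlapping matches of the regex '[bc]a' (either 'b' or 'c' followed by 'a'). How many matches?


Pattern: [bc]a means either 'b' or 'c' followed by 'a'.
Scanning 'dbabbbcbbbc' position-by-position:
  Pos 0: window 'db' -> no
  Pos 1: window 'ba' -> MATCH
  Pos 2: window 'ab' -> no
  Pos 3: window 'bb' -> no
  Pos 4: window 'bb' -> no
  Pos 5: window 'bc' -> no
  Pos 6: window 'cb' -> no
  Pos 7: window 'bb' -> no
  Pos 8: window 'bb' -> no
  Pos 9: window 'bc' -> no
  Pos 10: window 'c' -> no
Total matches: 1

1


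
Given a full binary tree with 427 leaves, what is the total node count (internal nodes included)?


Leaf nodes (terminals): 427
Internal nodes = n - 1 = 427 - 1 = 426
Total = leaves + internal = 427 + 426 = 853

853


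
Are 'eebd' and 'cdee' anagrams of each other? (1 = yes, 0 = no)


Sort characters of 'eebd': 'bdee'
Sort characters of 'cdee': 'cdee'
Sorted forms differ -> they are NOT anagrams
Result: 0

0


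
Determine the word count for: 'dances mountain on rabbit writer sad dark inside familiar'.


Counting words by splitting on spaces:
  Word 1: 'dances'
  Word 2: 'mountain'
  Word 3: 'on'
  Word 4: 'rabbit'
  Word 5: 'writer'
  Word 6: 'sad'
  Word 7: 'dark'
  Word 8: 'inside'
  Word 9: 'familiar'
Total words: 9

9


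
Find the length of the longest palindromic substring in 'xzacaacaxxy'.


Scanning 'xzacaacaxxy' for palindromic substrings.
Substring at positions 2-7: 'acaaca'.
Check: reverse('acaaca') = 'acaaca' -> palindrome confirmed.
Neighbouring characters ('z' / 'x') break symmetry, so it cannot extend further.
No longer palindromic substring exists; longest length = 6

6


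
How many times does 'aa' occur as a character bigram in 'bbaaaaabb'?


Scanning 'bbaaaaabb' for bigram 'aa':
  Position 0: 'bb' -> no
  Position 1: 'ba' -> no
  Position 2: 'aa' -> MATCH
  Position 3: 'aa' -> MATCH
  Position 4: 'aa' -> MATCH
  Position 5: 'aa' -> MATCH
  Position 6: 'ab' -> no
  Position 7: 'bb' -> no
Total matches: 4

4


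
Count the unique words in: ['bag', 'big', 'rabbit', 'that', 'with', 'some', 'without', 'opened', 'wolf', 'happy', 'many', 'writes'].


Listing all tokens and tracking unique types:
  Token 1: 'bag' -> NEW (unique so far: 1)
  Token 2: 'big' -> NEW (unique so far: 2)
  Token 3: 'rabbit' -> NEW (unique so far: 3)
  Token 4: 'that' -> NEW (unique so far: 4)
  Token 5: 'with' -> NEW (unique so far: 5)
  Token 6: 'some' -> NEW (unique so far: 6)
  Token 7: 'without' -> NEW (unique so far: 7)
  Token 8: 'opened' -> NEW (unique so far: 8)
  Token 9: 'wolf' -> NEW (unique so far: 9)
  Token 10: 'happy' -> NEW (unique so far: 10)
  Token 11: 'many' -> NEW (unique so far: 11)
  Token 12: 'writes' -> NEW (unique so far: 12)
Unique types: ('bag', 'big', 'happy', 'many', 'opened', 'rabbit', 'some', 'that', 'with', 'without', 'wolf', 'writes')
Vocabulary size: 12

12


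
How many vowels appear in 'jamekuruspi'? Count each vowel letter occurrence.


Scanning each character of 'jamekuruspi':
  Position 1: 'j' -> consonant (running count: 0)
  Position 2: 'a' -> vowel (running count: 1)
  Position 3: 'm' -> consonant (running count: 1)
  Position 4: 'e' -> vowel (running count: 2)
  Position 5: 'k' -> consonant (running count: 2)
  Position 6: 'u' -> vowel (running count: 3)
  Position 7: 'r' -> consonant (running count: 3)
  Position 8: 'u' -> vowel (running count: 4)
  Position 9: 's' -> consonant (running count: 4)
  Position 10: 'p' -> consonant (running count: 4)
  Position 11: 'i' -> vowel (running count: 5)
Total vowels: 5

5


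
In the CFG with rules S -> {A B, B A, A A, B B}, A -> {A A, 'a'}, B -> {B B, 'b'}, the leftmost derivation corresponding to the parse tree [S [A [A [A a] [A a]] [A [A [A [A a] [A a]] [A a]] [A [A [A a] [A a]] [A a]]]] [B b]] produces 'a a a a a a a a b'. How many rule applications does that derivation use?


Every bracketed nonterminal node [X ...] in the tree is produced by exactly one rule application.
Reading the tree off as a leftmost derivation:
  Step 1: S  =>  A B   (applied S -> A B)
  Step 2: A B  =>  A A B   (applied A -> A A)
  Step 3: A A B  =>  A A A B   (applied A -> A A)
  Step 4: A A A B  =>  a A A B   (applied A -> a)
  Step 5: a A A B  =>  a a A B   (applied A -> a)
  Step 6: a a A B  =>  a a A A B   (applied A -> A A)
  Step 7: a a A A B  =>  a a A A A B   (applied A -> A A)
  Step 8: a a A A A B  =>  a a A A A A B   (applied A -> A A)
  Step 9: a a A A A A B  =>  a a a A A A B   (applied A -> a)
  Step 10: a a a A A A B  =>  a a a a A A B   (applied A -> a)
  Step 11: a a a a A A B  =>  a a a a a A B   (applied A -> a)
  Step 12: a a a a a A B  =>  a a a a a A A B   (applied A -> A A)
  Step 13: a a a a a A A B  =>  a a a a a A A A B   (applied A -> A A)
  Step 14: a a a a a A A A B  =>  a a a a a a A A B   (applied A -> a)
  Step 15: a a a a a a A A B  =>  a a a a a a a A B   (applied A -> a)
  Step 16: a a a a a a a A B  =>  a a a a a a a a B   (applied A -> a)
  Step 17: a a a a a a a a B  =>  a a a a a a a a b   (applied B -> b)
Final yield: a a a a a a a a b
Total rewrite steps: 17

17


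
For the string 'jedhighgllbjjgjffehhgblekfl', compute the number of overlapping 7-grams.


String 'jedhighgllbjjgjffehhgblekfl' has length L = 27.
Number of overlapping n-grams = L - n + 1
Substituting: 27 - 7 + 1 = 21

21


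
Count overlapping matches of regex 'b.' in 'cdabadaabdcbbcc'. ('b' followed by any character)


Pattern: b. means 'b' followed by any character.
Scanning 'cdabadaabdcbbcc' position-by-position:
  Pos 0: window 'cd' -> no
  Pos 1: window 'da' -> no
  Pos 2: window 'ab' -> no
  Pos 3: window 'ba' -> MATCH
  Pos 4: window 'ad' -> no
  Pos 5: window 'da' -> no
  Pos 6: window 'aa' -> no
  Pos 7: window 'ab' -> no
  Pos 8: window 'bd' -> MATCH
  Pos 9: window 'dc' -> no
  Pos 10: window 'cb' -> no
  Pos 11: window 'bb' -> MATCH
  Pos 12: window 'bc' -> MATCH
  Pos 13: window 'cc' -> no
  Pos 14: window 'c' -> no
Total matches: 4

4


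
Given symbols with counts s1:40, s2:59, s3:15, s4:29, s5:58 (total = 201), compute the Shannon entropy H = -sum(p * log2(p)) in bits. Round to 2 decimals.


Computing entropy H = -sum(p_i * log2(p_i)):
  s1: p = 40/201 = 0.1990, -p*log2(p) = 0.4635
  s2: p = 59/201 = 0.2935, -p*log2(p) = 0.5191
  s3: p = 15/201 = 0.0746, -p*log2(p) = 0.2794
  s4: p = 29/201 = 0.1443, -p*log2(p) = 0.4030
  s5: p = 58/201 = 0.2886, -p*log2(p) = 0.5174
H = sum of terms = 2.1824
Rounded to 2 decimals: 2.18

2.18


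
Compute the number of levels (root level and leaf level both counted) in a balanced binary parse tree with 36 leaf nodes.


In a balanced binary tree with n leaves the deepest leaf is ceil(log2(n)) edges below the root,
so counting node levels inclusive of root and leaves gives ceil(log2(n)) + 1 levels.
log2(36) = 5.1699
ceil(5.1699) = 6
levels = 6 + 1 = 7

7


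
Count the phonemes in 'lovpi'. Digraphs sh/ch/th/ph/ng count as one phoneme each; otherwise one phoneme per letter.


Parsing 'lovpi' greedily, digraphs first:
  'l' -> consonant phoneme (phonemes so far: 1)
  'o' -> vowel phoneme (phonemes so far: 2)
  'v' -> consonant phoneme (phonemes so far: 3)
  'p' -> consonant phoneme (phonemes so far: 4)
  'i' -> vowel phoneme (phonemes so far: 5)
Total phonemes: 5

5


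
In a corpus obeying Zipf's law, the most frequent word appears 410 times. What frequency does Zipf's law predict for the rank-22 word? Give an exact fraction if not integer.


Zipf's law: freq(rank) = f1 / rank
f1 = 410, rank = 22
freq = 410 / 22
GCD(410, 22) = 2
Simplified: 205/11

205/11


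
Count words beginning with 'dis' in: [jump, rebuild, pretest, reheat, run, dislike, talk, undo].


Checking each word for prefix 'dis':
  'jump' -> no (count: 0)
  'rebuild' -> no (count: 0)
  'pretest' -> no (count: 0)
  'reheat' -> no (count: 0)
  'run' -> no (count: 0)
  'dislike' -> YES, starts with 'dis' (count: 1)
  'talk' -> no (count: 1)
  'undo' -> no (count: 1)
Total with prefix 'dis': 1

1


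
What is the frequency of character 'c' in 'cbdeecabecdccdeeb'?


Scanning 'cbdeecabecdccdeeb' for 'c':
  Position 0: 'c' -> MATCH (count: 1)
  Position 5: 'c' -> MATCH (count: 2)
  Position 9: 'c' -> MATCH (count: 3)
  Position 11: 'c' -> MATCH (count: 4)
  Position 12: 'c' -> MATCH (count: 5)
Total occurrences of 'c': 5

5


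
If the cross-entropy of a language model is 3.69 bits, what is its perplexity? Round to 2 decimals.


Perplexity formula: PP = 2^H
H = 3.69
PP = 2^3.69
Decompose: 2^3.69 = 2^3 * 2^0.69
2^3 = 8, 2^0.69 ~ 1.6132835
PP ~ 8 * 1.6132835 = 12.9062680
Rounded to 2 decimals: 12.91

12.91


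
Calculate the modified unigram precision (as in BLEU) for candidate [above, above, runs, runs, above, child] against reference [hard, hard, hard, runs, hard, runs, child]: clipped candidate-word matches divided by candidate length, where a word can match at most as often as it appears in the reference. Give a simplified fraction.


Reference word counts: {'child': 1, 'hard': 4, 'runs': 2}
Checking each candidate word (with clipping):
  'above' -> not in reference -> no match (matches: 0)
  'above' -> not in reference -> no match (matches: 0)
  'runs' -> in reference (ref count 2, used 1/2) -> match (matches: 1)
  'runs' -> in reference (ref count 2, used 2/2) -> match (matches: 2)
  'above' -> not in reference -> no match (matches: 2)
  'child' -> in reference (ref count 1, used 1/1) -> match (matches: 3)
Clipped matches: 3, Candidate length: 6
Precision = 3/6 = 1/2

1/2


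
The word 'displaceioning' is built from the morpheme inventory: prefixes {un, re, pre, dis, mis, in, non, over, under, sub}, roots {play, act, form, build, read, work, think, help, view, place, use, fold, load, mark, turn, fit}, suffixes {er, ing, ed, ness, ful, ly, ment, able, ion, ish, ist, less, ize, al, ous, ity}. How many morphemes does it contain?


Segmenting 'displaceioning' against the inventory:
  'dis' -> prefix (morpheme 1)
  'place' -> root (morpheme 2)
  'ion' -> suffix (morpheme 3)
  'ing' -> suffix (morpheme 4)
Total morphemes: 4

4


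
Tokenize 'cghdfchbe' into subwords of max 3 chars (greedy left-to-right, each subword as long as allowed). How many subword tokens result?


'cghdfchbe' has 9 characters.
Chunking with max size 3:
  Chunk 1: 'cgh' (positions 0-2)
  Chunk 2: 'dfc' (positions 3-5)
  Chunk 3: 'hbe' (positions 6-8)
Total chunks: ceil(9 / 3) = 3

3


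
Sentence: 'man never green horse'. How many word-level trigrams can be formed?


Word trigrams from [4] words:
  Trigram 1: (man never green)
  Trigram 2: (never green horse)
Total word trigrams: 4 - 2 = 2

2


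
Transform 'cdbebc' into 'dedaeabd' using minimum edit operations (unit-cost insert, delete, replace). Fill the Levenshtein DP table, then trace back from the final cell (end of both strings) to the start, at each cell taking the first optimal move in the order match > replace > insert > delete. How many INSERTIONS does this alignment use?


Edit distance = 5. Backtracking from cell (6, 8) with preference match > replace > insert > delete,
then listing the resulting alignment 'cdbebc' -> 'dedaeabd' left to right:
  Step 1: insert 'd' [insertion #1]
  Step 2: replace c->e
  Step 3: keep 'd'
  Step 4: replace b->a
  Step 5: keep 'e'
  Step 6: insert 'a' [insertion #2]
  Step 7: keep 'b'
  Step 8: replace c->d
Total insertions: 2

2


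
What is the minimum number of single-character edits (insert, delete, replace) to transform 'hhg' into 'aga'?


Building DP table for s1='hhg' (len 3) and s2='aga' (len 3):
       a  g  a
    0  1  2  3
  h 1  1  2  3
  h 2  2  2  3
  g 3  3  2  3
Edit distance = dp[3][3] = 3

3


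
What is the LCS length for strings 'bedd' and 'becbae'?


DP table for LCS of 'bedd' and 'becbae':
       b  e  c  b  a  e
    0  0  0  0  0  0  0
  b 0  1  1  1  1  1  1
  e 0  1  2  2  2  2  2
  d 0  1  2  2  2  2  2
  d 0  1  2  2  2  2  2
LCS: 'be'
LCS length = 2

2


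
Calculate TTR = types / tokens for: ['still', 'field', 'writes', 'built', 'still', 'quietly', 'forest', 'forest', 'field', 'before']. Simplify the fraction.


Tokens: 10
Unique types: ('before', 'built', 'field', 'forest', 'quietly', 'still', 'writes') = 7
TTR = 7/10
Already in lowest terms.

7/10


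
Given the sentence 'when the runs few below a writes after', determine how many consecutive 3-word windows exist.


Word trigrams from [8] words:
  Trigram 1: (when the runs)
  Trigram 2: (the runs few)
  Trigram 3: (runs few below)
  Trigram 4: (few below a)
  Trigram 5: (below a writes)
  Trigram 6: (a writes after)
Total word trigrams: 8 - 2 = 6

6


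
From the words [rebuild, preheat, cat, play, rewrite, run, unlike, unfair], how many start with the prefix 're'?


Checking each word for prefix 're':
  'rebuild' -> YES, starts with 're' (count: 1)
  'preheat' -> no (count: 1)
  'cat' -> no (count: 1)
  'play' -> no (count: 1)
  'rewrite' -> YES, starts with 're' (count: 2)
  'run' -> no (count: 2)
  'unlike' -> no (count: 2)
  'unfair' -> no (count: 2)
Total with prefix 're': 2

2


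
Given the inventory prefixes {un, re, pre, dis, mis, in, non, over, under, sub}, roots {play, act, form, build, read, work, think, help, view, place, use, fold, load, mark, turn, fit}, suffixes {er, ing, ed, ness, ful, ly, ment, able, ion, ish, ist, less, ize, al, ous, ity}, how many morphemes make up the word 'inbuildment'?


Segmenting 'inbuildment' against the inventory:
  'in' -> prefix (morpheme 1)
  'build' -> root (morpheme 2)
  'ment' -> suffix (morpheme 3)
Total morphemes: 3

3


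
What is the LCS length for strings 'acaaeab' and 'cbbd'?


DP table for LCS of 'acaaeab' and 'cbbd':
       c  b  b  d
    0  0  0  0  0
  a 0  0  0  0  0
  c 0  1  1  1  1
  a 0  1  1  1  1
  a 0  1  1  1  1
  e 0  1  1  1  1
  a 0  1  1  1  1
  b 0  1  2  2  2
LCS: 'cb'
LCS length = 2

2


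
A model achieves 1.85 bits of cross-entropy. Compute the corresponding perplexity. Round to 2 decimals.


Perplexity formula: PP = 2^H
H = 1.85
PP = 2^1.85
Decompose: 2^1.85 = 2^1 * 2^0.85
2^1 = 2, 2^0.85 ~ 1.8025009
PP ~ 2 * 1.8025009 = 3.6050018
Rounded to 2 decimals: 3.61

3.61


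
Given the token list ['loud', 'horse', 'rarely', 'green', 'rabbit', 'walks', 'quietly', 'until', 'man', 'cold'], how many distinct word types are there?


Listing all tokens and tracking unique types:
  Token 1: 'loud' -> NEW (unique so far: 1)
  Token 2: 'horse' -> NEW (unique so far: 2)
  Token 3: 'rarely' -> NEW (unique so far: 3)
  Token 4: 'green' -> NEW (unique so far: 4)
  Token 5: 'rabbit' -> NEW (unique so far: 5)
  Token 6: 'walks' -> NEW (unique so far: 6)
  Token 7: 'quietly' -> NEW (unique so far: 7)
  Token 8: 'until' -> NEW (unique so far: 8)
  Token 9: 'man' -> NEW (unique so far: 9)
  Token 10: 'cold' -> NEW (unique so far: 10)
Unique types: ('cold', 'green', 'horse', 'loud', 'man', 'quietly', 'rabbit', 'rarely', 'until', 'walks')
Vocabulary size: 10

10


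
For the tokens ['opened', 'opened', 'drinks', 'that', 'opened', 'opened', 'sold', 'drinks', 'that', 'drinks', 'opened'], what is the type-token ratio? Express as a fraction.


Tokens: 11
Unique types: ('drinks', 'opened', 'sold', 'that') = 4
TTR = 4/11
Already in lowest terms.

4/11


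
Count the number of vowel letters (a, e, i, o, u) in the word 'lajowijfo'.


Scanning each character of 'lajowijfo':
  Position 1: 'l' -> consonant (running count: 0)
  Position 2: 'a' -> vowel (running count: 1)
  Position 3: 'j' -> consonant (running count: 1)
  Position 4: 'o' -> vowel (running count: 2)
  Position 5: 'w' -> consonant (running count: 2)
  Position 6: 'i' -> vowel (running count: 3)
  Position 7: 'j' -> consonant (running count: 3)
  Position 8: 'f' -> consonant (running count: 3)
  Position 9: 'o' -> vowel (running count: 4)
Total vowels: 4

4


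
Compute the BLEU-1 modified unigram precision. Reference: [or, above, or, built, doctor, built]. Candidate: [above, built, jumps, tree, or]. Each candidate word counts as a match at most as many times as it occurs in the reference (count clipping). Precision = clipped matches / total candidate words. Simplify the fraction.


Reference word counts: {'above': 1, 'built': 2, 'doctor': 1, 'or': 2}
Checking each candidate word (with clipping):
  'above' -> in reference (ref count 1, used 1/1) -> match (matches: 1)
  'built' -> in reference (ref count 2, used 1/2) -> match (matches: 2)
  'jumps' -> not in reference -> no match (matches: 2)
  'tree' -> not in reference -> no match (matches: 2)
  'or' -> in reference (ref count 2, used 1/2) -> match (matches: 3)
Clipped matches: 3, Candidate length: 5
Precision = 3/5

3/5


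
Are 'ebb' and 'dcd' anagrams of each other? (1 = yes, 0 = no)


Sort characters of 'ebb': 'bbe'
Sort characters of 'dcd': 'cdd'
Sorted forms differ -> they are NOT anagrams
Result: 0

0


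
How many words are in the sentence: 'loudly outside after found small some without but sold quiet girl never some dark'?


Counting words by splitting on spaces:
  Word 1: 'loudly'
  Word 2: 'outside'
  Word 3: 'after'
  Word 4: 'found'
  Word 5: 'small'
  Word 6: 'some'
  Word 7: 'without'
  Word 8: 'but'
  Word 9: 'sold'
  Word 10: 'quiet'
  Word 11: 'girl'
  Word 12: 'never'
  Word 13: 'some'
  Word 14: 'dark'
Total words: 14

14


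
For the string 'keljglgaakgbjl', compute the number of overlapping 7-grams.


String 'keljglgaakgbjl' has length L = 14.
Number of overlapping n-grams = L - n + 1
Substituting: 14 - 7 + 1 = 8

8


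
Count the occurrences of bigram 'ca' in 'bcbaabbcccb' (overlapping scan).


Scanning 'bcbaabbcccb' for bigram 'ca':
  Position 0: 'bc' -> no
  Position 1: 'cb' -> no
  Position 2: 'ba' -> no
  Position 3: 'aa' -> no
  Position 4: 'ab' -> no
  Position 5: 'bb' -> no
  Position 6: 'bc' -> no
  Position 7: 'cc' -> no
  Position 8: 'cc' -> no
  Position 9: 'cb' -> no
Total matches: 0

0


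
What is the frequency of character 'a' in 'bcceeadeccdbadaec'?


Scanning 'bcceeadeccdbadaec' for 'a':
  Position 5: 'a' -> MATCH (count: 1)
  Position 12: 'a' -> MATCH (count: 2)
  Position 14: 'a' -> MATCH (count: 3)
Total occurrences of 'a': 3

3


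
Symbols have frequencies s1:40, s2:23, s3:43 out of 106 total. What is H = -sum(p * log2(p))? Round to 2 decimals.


Computing entropy H = -sum(p_i * log2(p_i)):
  s1: p = 40/106 = 0.3774, -p*log2(p) = 0.5306
  s2: p = 23/106 = 0.2170, -p*log2(p) = 0.4783
  s3: p = 43/106 = 0.4057, -p*log2(p) = 0.5280
H = sum of terms = 1.5369
Rounded to 2 decimals: 1.54

1.54


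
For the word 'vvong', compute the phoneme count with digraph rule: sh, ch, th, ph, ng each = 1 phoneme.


Parsing 'vvong' greedily, digraphs first:
  'v' -> consonant phoneme (phonemes so far: 1)
  'v' -> consonant phoneme (phonemes so far: 2)
  'o' -> vowel phoneme (phonemes so far: 3)
  'ng' -> digraph (1 consonant phoneme) (phonemes so far: 4)
Total phonemes: 4

4


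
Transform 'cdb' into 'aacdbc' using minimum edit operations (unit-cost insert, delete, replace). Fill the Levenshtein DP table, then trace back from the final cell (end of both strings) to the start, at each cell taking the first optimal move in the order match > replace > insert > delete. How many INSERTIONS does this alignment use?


Edit distance = 3. Backtracking from cell (3, 6) with preference match > replace > insert > delete,
then listing the resulting alignment 'cdb' -> 'aacdbc' left to right:
  Step 1: insert 'a' [insertion #1]
  Step 2: insert 'a' [insertion #2]
  Step 3: keep 'c'
  Step 4: keep 'd'
  Step 5: keep 'b'
  Step 6: insert 'c' [insertion #3]
Total insertions: 3

3


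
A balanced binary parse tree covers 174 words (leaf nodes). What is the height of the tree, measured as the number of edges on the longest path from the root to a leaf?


In a balanced binary tree with n leaves the deepest leaf is ceil(log2(n)) edges below the root.
log2(174) = 7.4429
ceil(7.4429) = 8
height (edges) = 8

8


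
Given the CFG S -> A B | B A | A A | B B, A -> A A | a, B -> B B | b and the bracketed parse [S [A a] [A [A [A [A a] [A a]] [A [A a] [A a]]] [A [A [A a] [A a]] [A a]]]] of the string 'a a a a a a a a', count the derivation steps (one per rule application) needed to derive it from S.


Every bracketed nonterminal node [X ...] in the tree is produced by exactly one rule application.
Reading the tree off as a leftmost derivation:
  Step 1: S  =>  A A   (applied S -> A A)
  Step 2: A A  =>  a A   (applied A -> a)
  Step 3: a A  =>  a A A   (applied A -> A A)
  Step 4: a A A  =>  a A A A   (applied A -> A A)
  Step 5: a A A A  =>  a A A A A   (applied A -> A A)
  Step 6: a A A A A  =>  a a A A A   (applied A -> a)
  Step 7: a a A A A  =>  a a a A A   (applied A -> a)
  Step 8: a a a A A  =>  a a a A A A   (applied A -> A A)
  Step 9: a a a A A A  =>  a a a a A A   (applied A -> a)
  Step 10: a a a a A A  =>  a a a a a A   (applied A -> a)
  Step 11: a a a a a A  =>  a a a a a A A   (applied A -> A A)
  Step 12: a a a a a A A  =>  a a a a a A A A   (applied A -> A A)
  Step 13: a a a a a A A A  =>  a a a a a a A A   (applied A -> a)
  Step 14: a a a a a a A A  =>  a a a a a a a A   (applied A -> a)
  Step 15: a a a a a a a A  =>  a a a a a a a a   (applied A -> a)
Final yield: a a a a a a a a
Total rewrite steps: 15

15


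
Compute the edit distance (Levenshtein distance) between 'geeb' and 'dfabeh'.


Building DP table for s1='geeb' (len 4) and s2='dfabeh' (len 6):
       d  f  a  b  e  h
    0  1  2  3  4  5  6
  g 1  1  2  3  4  5  6
  e 2  2  2  3  4  4  5
  e 3  3  3  3  4  4  5
  b 4  4  4  4  3  4  5
Edit distance = dp[4][6] = 5

5


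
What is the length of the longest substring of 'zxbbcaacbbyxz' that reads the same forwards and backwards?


Scanning 'zxbbcaacbbyxz' for palindromic substrings.
Substring at positions 2-9: 'bbcaacbb'.
Check: reverse('bbcaacbb') = 'bbcaacbb' -> palindrome confirmed.
Neighbouring characters ('x' / 'y') break symmetry, so it cannot extend further.
No longer palindromic substring exists; longest length = 8

8


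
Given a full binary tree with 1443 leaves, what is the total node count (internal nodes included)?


Leaf nodes (terminals): 1443
Internal nodes = n - 1 = 1443 - 1 = 1442
Total = leaves + internal = 1443 + 1442 = 2885

2885


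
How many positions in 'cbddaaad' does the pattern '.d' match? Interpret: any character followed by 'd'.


Pattern: .d means any character followed by 'd'.
Scanning 'cbddaaad' position-by-position:
  Pos 0: window 'cb' -> no
  Pos 1: window 'bd' -> MATCH
  Pos 2: window 'dd' -> MATCH
  Pos 3: window 'da' -> no
  Pos 4: window 'aa' -> no
  Pos 5: window 'aa' -> no
  Pos 6: window 'ad' -> MATCH
  Pos 7: window 'd' -> no
Total matches: 3

3
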